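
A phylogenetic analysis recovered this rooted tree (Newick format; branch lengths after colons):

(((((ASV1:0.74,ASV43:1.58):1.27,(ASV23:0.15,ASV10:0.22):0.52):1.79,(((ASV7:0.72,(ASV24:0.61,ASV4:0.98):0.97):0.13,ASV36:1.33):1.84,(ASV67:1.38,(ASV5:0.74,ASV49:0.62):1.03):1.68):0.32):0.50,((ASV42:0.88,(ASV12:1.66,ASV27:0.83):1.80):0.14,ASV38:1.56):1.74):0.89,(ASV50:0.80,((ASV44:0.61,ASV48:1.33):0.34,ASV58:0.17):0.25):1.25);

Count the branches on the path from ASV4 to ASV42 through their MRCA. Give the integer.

9

The MRCA of ASV4 and ASV42 is the node subtending ((((ASV1,ASV43),(ASV23,ASV10)),(((ASV7,(ASV24,ASV4)),ASV36),(ASV67,(ASV5,ASV49)))),((ASV42,(ASV12,ASV27)),ASV38)).
From ASV4 up to that node: 6 branches. From ASV42 up to the same node: 3 branches. Total: 6 + 3 = 9.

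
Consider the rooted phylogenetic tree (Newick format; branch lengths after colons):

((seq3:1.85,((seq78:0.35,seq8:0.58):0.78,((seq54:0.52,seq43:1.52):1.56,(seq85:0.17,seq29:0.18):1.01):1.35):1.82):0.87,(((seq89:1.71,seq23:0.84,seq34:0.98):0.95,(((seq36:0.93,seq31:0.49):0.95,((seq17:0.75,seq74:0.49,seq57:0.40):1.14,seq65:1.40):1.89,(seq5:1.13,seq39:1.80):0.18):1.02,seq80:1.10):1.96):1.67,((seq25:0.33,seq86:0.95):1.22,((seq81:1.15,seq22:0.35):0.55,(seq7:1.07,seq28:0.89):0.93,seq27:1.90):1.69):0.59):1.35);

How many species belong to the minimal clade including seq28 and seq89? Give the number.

19

The MRCA of seq28 and seq89 is the node subtending (((seq89,seq23,seq34),(((seq36,seq31),((seq17,seq74,seq57),seq65),(seq5,seq39)),seq80)),((seq25,seq86),((seq81,seq22),(seq7,seq28),seq27))).
That clade contains 19 terminal taxa: seq17, seq22, seq23, seq25, seq27, seq28, seq31, seq34, seq36, seq39, seq5, seq57, seq65, seq7, seq74, seq80, seq81, seq86, seq89.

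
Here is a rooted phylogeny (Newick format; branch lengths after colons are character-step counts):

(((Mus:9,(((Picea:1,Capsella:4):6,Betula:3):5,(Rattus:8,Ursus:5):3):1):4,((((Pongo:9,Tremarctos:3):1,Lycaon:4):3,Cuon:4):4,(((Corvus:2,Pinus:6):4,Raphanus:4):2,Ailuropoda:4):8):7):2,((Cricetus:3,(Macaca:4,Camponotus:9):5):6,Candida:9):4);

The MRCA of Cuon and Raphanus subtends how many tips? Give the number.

8

The MRCA of Cuon and Raphanus is the node subtending ((((Pongo,Tremarctos),Lycaon),Cuon),(((Corvus,Pinus),Raphanus),Ailuropoda)).
That clade contains 8 terminal taxa: Ailuropoda, Corvus, Cuon, Lycaon, Pinus, Pongo, Raphanus, Tremarctos.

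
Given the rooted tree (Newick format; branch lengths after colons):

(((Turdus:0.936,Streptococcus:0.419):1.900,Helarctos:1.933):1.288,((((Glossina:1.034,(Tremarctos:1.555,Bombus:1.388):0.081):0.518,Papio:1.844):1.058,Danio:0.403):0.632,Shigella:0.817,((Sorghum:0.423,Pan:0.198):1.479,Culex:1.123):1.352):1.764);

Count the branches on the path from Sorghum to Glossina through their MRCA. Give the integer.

7

The MRCA of Sorghum and Glossina is the node subtending ((((Glossina,(Tremarctos,Bombus)),Papio),Danio),Shigella,((Sorghum,Pan),Culex)).
From Sorghum up to that node: 3 branches. From Glossina up to the same node: 4 branches. Total: 3 + 4 = 7.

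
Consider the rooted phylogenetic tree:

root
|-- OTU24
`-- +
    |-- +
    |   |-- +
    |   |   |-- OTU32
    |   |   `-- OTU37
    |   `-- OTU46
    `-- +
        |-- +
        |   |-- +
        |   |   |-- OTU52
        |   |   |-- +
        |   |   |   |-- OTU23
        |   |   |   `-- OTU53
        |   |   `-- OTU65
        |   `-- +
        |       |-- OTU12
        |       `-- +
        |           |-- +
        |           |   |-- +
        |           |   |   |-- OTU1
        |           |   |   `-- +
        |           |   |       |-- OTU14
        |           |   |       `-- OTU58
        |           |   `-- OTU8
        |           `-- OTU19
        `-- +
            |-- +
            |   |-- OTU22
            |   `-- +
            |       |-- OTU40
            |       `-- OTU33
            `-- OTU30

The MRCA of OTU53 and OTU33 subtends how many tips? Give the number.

14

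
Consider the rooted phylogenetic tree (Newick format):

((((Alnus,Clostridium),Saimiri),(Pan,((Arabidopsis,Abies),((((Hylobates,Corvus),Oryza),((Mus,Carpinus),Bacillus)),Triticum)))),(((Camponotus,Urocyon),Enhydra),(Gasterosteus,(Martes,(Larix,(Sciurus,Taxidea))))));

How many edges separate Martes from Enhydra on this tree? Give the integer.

5

The MRCA of Martes and Enhydra is the node subtending (((Camponotus,Urocyon),Enhydra),(Gasterosteus,(Martes,(Larix,(Sciurus,Taxidea))))).
From Martes up to that node: 3 branches. From Enhydra up to the same node: 2 branches. Total: 3 + 2 = 5.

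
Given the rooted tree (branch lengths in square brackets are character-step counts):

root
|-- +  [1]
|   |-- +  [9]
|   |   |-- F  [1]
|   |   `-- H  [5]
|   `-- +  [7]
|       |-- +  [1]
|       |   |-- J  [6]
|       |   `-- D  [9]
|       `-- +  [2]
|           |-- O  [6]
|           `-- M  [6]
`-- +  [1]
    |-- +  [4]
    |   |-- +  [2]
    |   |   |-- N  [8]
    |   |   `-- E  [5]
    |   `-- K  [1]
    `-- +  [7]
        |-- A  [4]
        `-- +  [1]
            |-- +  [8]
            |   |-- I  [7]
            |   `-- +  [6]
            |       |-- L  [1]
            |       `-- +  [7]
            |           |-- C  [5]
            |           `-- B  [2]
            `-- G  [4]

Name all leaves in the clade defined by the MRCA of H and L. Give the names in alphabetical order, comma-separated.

Tracing H: it sits inside (F,H).
Tracing L: it sits inside (L,(C,B)).
The smallest clade enclosing both is the whole tree (their MRCA is the root), so the answer is all 15 tips in alphabetical order.

A, B, C, D, E, F, G, H, I, J, K, L, M, N, O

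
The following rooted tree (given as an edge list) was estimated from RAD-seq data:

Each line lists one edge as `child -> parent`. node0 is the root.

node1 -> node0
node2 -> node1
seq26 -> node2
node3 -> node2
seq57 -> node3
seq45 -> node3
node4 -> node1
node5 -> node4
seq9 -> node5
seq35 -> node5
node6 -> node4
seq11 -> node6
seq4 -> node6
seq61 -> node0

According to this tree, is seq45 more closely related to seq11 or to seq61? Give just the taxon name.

The MRCA of seq45 and seq11 subtends ((seq26,(seq57,seq45)),((seq9,seq35),(seq11,seq4))) (7 taxa).
The MRCA of seq45 and seq61 is the root, subtending the entire tree (8 taxa).
The first is nested inside the second, so seq45 shares a more recent common ancestor with seq11.

seq11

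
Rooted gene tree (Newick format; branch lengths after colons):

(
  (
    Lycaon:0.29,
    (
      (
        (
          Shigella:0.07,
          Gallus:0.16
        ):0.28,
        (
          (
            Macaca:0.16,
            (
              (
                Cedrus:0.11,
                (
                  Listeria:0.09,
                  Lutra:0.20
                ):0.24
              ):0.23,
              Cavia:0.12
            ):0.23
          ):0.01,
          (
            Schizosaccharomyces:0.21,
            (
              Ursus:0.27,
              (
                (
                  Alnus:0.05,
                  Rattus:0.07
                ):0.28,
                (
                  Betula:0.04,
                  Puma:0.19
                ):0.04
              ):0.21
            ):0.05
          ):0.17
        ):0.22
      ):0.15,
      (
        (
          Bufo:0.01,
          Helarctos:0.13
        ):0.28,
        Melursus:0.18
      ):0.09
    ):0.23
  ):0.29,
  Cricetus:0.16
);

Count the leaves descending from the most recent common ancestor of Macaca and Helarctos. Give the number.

16

The MRCA of Macaca and Helarctos is the node subtending (((Shigella,Gallus),((Macaca,((Cedrus,(Listeria,Lutra)),Cavia)),(Schizosaccharomyces,(Ursus,((Alnus,Rattus),(Betula,Puma)))))),((Bufo,Helarctos),Melursus)).
That clade contains 16 terminal taxa: Alnus, Betula, Bufo, Cavia, Cedrus, Gallus, Helarctos, Listeria, Lutra, Macaca, Melursus, Puma, Rattus, Schizosaccharomyces, Shigella, Ursus.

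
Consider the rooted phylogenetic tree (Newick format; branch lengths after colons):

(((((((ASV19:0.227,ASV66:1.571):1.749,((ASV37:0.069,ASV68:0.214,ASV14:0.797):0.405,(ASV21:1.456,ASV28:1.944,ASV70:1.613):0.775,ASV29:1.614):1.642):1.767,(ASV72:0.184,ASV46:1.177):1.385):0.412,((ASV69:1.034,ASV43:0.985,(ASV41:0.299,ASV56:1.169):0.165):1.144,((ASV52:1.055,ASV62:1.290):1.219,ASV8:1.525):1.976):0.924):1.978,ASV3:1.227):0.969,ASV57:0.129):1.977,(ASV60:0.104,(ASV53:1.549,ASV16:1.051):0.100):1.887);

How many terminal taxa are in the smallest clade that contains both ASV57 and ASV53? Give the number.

23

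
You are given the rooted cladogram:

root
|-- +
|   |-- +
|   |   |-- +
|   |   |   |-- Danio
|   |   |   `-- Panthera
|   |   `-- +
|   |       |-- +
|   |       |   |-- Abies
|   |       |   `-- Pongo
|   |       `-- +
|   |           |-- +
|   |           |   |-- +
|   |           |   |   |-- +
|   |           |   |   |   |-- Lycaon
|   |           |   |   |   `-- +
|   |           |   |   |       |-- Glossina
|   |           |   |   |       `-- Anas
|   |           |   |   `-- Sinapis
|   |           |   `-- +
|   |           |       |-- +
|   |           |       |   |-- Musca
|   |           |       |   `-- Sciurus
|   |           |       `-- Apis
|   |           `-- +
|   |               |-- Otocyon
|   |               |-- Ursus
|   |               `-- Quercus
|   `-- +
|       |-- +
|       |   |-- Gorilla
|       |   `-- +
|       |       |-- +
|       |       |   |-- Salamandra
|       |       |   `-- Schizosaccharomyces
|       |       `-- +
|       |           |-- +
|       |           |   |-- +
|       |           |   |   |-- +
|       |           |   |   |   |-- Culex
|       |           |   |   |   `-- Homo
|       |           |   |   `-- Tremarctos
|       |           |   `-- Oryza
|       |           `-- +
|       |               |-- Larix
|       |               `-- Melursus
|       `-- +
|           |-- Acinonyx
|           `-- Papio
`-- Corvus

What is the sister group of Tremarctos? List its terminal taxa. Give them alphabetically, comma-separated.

Tremarctos attaches to the tree at the node subtending ((Culex,Homo),Tremarctos).
The other lineage descending from that same node — the sister group — is (Culex,Homo); its 2 tips in alphabetical order are the answer.

Culex, Homo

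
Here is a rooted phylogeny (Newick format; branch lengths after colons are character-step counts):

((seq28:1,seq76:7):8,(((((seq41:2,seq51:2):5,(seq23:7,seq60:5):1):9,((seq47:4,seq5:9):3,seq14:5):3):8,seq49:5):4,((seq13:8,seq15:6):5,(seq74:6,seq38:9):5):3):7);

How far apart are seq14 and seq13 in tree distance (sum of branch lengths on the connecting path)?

36

The path runs seq14 → … → MRCA → … → seq13; the MRCA is the node subtending (((((seq41,seq51),(seq23,seq60)),((seq47,seq5),seq14)),seq49),((seq13,seq15),(seq74,seq38))).
Branch lengths along that path: 5 + 3 + 8 + 4 + 3 + 5 + 8 = 36.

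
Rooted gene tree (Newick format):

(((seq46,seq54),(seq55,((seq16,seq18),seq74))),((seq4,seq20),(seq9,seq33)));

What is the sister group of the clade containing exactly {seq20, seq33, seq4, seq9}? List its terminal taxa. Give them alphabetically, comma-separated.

The clade containing exactly {seq20, seq33, seq4, seq9} attaches directly to the root of the tree.
The other lineage descending from that same node — the sister group — is ((seq46,seq54),(seq55,((seq16,seq18),seq74))); its 6 tips in alphabetical order are the answer.

seq16, seq18, seq46, seq54, seq55, seq74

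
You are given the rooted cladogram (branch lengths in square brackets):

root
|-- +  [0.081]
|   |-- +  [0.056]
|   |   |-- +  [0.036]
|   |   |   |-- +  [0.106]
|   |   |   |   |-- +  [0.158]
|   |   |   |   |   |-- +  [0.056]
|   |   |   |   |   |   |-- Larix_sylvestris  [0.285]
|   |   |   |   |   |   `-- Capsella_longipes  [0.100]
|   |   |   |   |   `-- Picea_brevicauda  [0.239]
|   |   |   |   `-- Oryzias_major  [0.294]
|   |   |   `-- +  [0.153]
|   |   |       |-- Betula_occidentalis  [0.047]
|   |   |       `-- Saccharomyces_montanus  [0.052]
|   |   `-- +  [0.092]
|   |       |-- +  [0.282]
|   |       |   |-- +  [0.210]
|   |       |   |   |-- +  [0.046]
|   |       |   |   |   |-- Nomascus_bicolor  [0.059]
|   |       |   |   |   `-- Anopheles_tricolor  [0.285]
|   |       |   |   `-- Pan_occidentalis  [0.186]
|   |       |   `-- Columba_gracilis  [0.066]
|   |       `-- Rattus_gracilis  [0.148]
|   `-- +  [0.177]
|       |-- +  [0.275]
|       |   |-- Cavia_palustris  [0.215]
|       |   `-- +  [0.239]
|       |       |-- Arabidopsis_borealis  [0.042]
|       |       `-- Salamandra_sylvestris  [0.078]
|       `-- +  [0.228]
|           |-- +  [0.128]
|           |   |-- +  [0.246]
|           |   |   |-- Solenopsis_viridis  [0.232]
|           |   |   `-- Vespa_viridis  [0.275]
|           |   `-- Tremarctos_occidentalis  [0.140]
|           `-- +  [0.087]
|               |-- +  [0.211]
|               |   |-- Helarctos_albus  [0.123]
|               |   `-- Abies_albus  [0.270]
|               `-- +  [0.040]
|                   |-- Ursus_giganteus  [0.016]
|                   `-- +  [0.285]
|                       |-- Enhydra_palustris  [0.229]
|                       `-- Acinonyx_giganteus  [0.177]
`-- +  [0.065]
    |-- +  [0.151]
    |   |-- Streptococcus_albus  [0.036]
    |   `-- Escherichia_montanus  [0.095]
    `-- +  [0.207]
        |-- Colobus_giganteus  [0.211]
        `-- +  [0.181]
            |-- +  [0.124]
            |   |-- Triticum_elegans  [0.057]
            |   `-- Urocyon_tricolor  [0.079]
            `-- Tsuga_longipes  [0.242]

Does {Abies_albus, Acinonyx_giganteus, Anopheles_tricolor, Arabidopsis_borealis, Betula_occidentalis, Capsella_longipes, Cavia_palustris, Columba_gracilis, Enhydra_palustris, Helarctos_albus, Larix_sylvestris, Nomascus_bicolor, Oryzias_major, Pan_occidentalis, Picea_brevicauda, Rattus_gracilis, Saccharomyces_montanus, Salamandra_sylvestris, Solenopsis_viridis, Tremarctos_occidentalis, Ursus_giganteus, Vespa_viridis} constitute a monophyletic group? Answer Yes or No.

Yes

The most recent common ancestor of these taxa subtends ((((((Larix_sylvestris,Capsella_longipes),Picea_brevicauda),Oryzias_major),(Betula_occidentalis,Saccharomyces_montanus)),((((Nomascus_bicolor,Anopheles_tricolor),Pan_occidentalis),Columba_gracilis),Rattus_gracilis)),((Cavia_palustris,(Arabidopsis_borealis,Salamandra_sylvestris)),(((Solenopsis_viridis,Vespa_viridis),Tremarctos_occidentalis),((Helarctos_albus,Abies_albus),(Ursus_giganteus,(Enhydra_palustris,Acinonyx_giganteus)))))).
That clade has exactly 22 tips — every listed taxon and nothing else — so the group is monophyletic.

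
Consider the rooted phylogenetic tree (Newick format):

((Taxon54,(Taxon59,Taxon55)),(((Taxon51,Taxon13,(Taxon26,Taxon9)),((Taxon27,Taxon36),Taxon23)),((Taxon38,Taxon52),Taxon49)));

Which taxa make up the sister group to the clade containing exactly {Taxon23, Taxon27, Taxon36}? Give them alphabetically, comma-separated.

The clade containing exactly {Taxon23, Taxon27, Taxon36} attaches to the tree at the node subtending ((Taxon51,Taxon13,(Taxon26,Taxon9)),((Taxon27,Taxon36),Taxon23)).
The other lineage descending from that same node — the sister group — is (Taxon51,Taxon13,(Taxon26,Taxon9)); its 4 tips in alphabetical order are the answer.

Taxon13, Taxon26, Taxon51, Taxon9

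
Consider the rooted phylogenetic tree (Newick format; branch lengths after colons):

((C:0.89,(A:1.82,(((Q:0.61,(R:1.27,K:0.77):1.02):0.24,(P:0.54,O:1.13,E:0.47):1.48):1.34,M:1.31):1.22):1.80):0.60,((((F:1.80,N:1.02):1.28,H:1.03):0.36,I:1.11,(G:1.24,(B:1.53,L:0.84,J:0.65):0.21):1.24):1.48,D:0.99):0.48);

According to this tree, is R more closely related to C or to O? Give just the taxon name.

The MRCA of R and O subtends ((Q,(R,K)),(P,O,E)) (6 taxa).
The MRCA of R and C subtends (C,(A,(((Q,(R,K)),(P,O,E)),M))) (9 taxa).
The first is nested inside the second, so R shares a more recent common ancestor with O.

O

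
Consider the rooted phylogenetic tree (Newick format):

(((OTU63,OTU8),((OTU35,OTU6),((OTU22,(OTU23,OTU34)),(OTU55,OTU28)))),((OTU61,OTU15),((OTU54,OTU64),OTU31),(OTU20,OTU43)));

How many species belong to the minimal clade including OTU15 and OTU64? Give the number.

7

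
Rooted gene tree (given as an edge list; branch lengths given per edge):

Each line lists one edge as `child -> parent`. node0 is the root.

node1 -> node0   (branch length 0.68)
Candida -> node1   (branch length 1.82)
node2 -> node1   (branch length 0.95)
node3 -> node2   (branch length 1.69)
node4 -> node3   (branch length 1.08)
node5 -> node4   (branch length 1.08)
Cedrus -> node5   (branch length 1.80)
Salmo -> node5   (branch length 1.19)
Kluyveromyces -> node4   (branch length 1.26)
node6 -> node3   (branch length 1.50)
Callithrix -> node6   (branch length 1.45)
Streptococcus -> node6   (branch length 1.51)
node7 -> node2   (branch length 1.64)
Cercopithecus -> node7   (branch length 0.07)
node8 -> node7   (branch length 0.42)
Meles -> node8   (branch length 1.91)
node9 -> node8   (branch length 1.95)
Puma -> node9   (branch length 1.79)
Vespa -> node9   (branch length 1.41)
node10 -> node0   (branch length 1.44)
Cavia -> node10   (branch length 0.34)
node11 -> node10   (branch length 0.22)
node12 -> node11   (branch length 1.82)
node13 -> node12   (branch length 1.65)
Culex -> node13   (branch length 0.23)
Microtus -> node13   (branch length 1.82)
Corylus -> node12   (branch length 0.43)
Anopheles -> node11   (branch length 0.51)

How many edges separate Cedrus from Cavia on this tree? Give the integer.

8

The MRCA of Cedrus and Cavia is the root of the tree.
From Cedrus up to that node: 6 branches. From Cavia up to the same node: 2 branches. Total: 6 + 2 = 8.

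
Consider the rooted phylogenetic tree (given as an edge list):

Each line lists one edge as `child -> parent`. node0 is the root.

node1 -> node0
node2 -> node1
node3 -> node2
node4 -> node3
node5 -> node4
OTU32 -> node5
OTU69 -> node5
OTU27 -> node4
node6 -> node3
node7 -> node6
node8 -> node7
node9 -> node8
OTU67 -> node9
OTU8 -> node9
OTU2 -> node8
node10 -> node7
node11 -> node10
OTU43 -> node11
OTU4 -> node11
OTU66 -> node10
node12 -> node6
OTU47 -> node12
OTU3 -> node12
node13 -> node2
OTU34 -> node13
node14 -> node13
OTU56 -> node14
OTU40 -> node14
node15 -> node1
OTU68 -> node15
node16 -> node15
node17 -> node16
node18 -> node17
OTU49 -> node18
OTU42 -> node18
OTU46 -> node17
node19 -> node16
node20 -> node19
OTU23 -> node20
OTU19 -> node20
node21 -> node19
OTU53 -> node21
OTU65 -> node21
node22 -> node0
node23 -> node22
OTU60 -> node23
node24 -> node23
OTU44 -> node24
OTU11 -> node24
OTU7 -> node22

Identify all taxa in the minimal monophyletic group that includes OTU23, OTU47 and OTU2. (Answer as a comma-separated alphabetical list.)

OTU19, OTU2, OTU23, OTU27, OTU3, OTU32, OTU34, OTU4, OTU40, OTU42, OTU43, OTU46, OTU47, OTU49, OTU53, OTU56, OTU65, OTU66, OTU67, OTU68, OTU69, OTU8

Tracing OTU23: it sits inside (OTU23,OTU19).
Tracing OTU47: it sits inside (OTU47,OTU3).
Tracing OTU2: it sits inside ((OTU67,OTU8),OTU2).
The smallest clade enclosing all 3 is (((((OTU32,OTU69),OTU27),((((OTU67,OTU8),OTU2),((OTU43,OTU4),OTU66)),(OTU47,OTU3))),(OTU34,(OTU56,OTU40))),(OTU68,(((OTU49,OTU42),OTU46),((OTU23,OTU19),(OTU53,OTU65))))); the answer is its 22 terminal taxa in alphabetical order.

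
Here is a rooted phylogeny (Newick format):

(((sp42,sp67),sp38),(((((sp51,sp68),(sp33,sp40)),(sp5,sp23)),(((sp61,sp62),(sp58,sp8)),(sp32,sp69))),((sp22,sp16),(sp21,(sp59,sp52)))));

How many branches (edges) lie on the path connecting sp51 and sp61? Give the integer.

The MRCA of sp51 and sp61 is the node subtending ((((sp51,sp68),(sp33,sp40)),(sp5,sp23)),(((sp61,sp62),(sp58,sp8)),(sp32,sp69))).
From sp51 up to that node: 4 branches. From sp61 up to the same node: 4 branches. Total: 4 + 4 = 8.

8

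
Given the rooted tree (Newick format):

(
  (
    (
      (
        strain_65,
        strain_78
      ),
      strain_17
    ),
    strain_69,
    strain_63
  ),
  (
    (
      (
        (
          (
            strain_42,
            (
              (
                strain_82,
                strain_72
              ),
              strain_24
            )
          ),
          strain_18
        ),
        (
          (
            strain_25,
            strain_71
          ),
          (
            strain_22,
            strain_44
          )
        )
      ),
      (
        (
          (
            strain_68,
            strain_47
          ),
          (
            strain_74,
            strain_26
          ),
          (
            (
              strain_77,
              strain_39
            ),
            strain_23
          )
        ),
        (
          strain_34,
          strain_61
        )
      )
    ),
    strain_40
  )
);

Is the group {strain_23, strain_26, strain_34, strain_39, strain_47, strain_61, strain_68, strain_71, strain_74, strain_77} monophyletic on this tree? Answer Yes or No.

The MRCA of the listed taxa subtends ((((strain_42,((strain_82,strain_72),strain_24)),strain_18),((strain_25,strain_71),(strain_22,strain_44))),(((strain_68,strain_47),(strain_74,strain_26),((strain_77,strain_39),strain_23)),(strain_34,strain_61))).
That clade also contains strain_18, strain_22, strain_24, strain_25, strain_42, strain_44, strain_72, strain_82, which are not in the proposed group, so the group is not monophyletic.

No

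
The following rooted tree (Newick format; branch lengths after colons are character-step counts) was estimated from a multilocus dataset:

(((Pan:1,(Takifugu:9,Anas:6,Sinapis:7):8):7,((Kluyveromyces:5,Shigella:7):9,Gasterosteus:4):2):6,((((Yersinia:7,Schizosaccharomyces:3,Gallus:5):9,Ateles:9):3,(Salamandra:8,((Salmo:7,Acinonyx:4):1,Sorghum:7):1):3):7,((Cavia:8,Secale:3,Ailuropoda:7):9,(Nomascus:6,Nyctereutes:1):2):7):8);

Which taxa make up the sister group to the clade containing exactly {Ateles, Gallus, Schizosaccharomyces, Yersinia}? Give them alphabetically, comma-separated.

The clade containing exactly {Ateles, Gallus, Schizosaccharomyces, Yersinia} attaches to the tree at the node subtending (((Yersinia,Schizosaccharomyces,Gallus),Ateles),(Salamandra,((Salmo,Acinonyx),Sorghum))).
The other lineage descending from that same node — the sister group — is (Salamandra,((Salmo,Acinonyx),Sorghum)); its 4 tips in alphabetical order are the answer.

Acinonyx, Salamandra, Salmo, Sorghum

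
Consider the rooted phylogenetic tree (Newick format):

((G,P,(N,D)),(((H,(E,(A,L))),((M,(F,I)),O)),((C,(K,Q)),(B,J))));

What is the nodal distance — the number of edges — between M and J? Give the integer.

The MRCA of M and J is the node subtending (((H,(E,(A,L))),((M,(F,I)),O)),((C,(K,Q)),(B,J))).
From M up to that node: 4 branches. From J up to the same node: 3 branches. Total: 4 + 3 = 7.

7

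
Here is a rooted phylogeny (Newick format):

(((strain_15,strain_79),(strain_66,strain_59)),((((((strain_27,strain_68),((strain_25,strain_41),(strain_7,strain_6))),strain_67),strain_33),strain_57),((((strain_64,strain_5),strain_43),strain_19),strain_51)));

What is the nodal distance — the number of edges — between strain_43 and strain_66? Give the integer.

The MRCA of strain_43 and strain_66 is the root of the tree.
From strain_43 up to that node: 5 branches. From strain_66 up to the same node: 3 branches. Total: 5 + 3 = 8.

8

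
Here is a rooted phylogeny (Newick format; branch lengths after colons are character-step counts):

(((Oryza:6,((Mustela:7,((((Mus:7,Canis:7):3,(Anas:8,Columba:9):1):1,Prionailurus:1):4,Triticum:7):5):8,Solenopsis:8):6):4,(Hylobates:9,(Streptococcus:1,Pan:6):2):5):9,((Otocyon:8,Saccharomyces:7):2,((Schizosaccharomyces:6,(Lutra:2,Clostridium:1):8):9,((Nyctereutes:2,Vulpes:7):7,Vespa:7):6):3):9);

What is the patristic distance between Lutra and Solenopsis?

58

The path runs Lutra → … → MRCA → … → Solenopsis; the MRCA is the root of the tree.
Branch lengths along that path: 2 + 8 + 9 + 3 + 9 + 9 + 4 + 6 + 8 = 58.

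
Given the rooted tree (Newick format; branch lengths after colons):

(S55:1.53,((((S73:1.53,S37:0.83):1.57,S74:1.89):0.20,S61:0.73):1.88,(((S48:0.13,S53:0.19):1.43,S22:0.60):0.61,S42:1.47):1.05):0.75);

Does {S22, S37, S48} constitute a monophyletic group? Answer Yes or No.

No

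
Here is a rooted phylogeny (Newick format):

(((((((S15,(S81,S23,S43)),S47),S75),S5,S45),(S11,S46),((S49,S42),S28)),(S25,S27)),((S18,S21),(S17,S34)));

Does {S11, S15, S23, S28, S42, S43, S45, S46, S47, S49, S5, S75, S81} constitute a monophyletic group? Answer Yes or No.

The most recent common ancestor of these taxa subtends (((((S15,(S81,S23,S43)),S47),S75),S5,S45),(S11,S46),((S49,S42),S28)).
That clade has exactly 13 tips — every listed taxon and nothing else — so the group is monophyletic.

Yes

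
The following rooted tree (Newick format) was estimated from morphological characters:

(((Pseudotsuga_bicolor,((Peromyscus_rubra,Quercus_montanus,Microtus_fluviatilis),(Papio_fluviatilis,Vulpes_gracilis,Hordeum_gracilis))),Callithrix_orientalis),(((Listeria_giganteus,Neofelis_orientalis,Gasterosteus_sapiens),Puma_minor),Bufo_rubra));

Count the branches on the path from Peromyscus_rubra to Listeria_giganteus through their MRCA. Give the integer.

The MRCA of Peromyscus_rubra and Listeria_giganteus is the root of the tree.
From Peromyscus_rubra up to that node: 5 branches. From Listeria_giganteus up to the same node: 4 branches. Total: 5 + 4 = 9.

9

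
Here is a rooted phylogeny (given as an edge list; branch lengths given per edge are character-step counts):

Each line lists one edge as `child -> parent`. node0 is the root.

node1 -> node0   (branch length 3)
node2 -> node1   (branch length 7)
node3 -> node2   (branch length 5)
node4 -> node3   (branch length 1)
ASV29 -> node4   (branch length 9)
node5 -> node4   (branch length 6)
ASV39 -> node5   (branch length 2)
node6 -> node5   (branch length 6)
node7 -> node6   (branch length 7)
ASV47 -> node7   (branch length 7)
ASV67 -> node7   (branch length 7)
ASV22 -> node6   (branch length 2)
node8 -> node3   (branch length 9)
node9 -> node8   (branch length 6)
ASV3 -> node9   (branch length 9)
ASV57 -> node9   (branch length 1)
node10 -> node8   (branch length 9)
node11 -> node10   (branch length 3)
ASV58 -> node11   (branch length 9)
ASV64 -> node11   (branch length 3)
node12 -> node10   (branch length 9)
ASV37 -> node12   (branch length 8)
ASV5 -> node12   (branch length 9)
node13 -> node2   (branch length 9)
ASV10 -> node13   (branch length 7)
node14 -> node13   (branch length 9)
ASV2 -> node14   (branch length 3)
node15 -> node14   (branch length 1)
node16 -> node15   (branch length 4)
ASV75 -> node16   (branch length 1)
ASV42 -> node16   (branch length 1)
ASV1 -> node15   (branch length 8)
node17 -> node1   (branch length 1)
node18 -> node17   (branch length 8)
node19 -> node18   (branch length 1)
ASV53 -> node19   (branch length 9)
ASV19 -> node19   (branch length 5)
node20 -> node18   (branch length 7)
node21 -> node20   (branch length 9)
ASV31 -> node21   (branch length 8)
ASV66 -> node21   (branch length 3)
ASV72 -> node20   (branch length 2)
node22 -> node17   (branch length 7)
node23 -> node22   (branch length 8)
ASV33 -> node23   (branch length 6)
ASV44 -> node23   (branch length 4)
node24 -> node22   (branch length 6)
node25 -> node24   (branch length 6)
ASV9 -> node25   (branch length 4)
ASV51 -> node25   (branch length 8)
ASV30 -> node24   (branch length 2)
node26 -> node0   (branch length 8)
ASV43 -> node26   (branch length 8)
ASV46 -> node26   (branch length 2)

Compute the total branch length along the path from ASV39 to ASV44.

41

The path runs ASV39 → … → MRCA → … → ASV44; the MRCA is the node subtending ((((ASV29,(ASV39,((ASV47,ASV67),ASV22))),((ASV3,ASV57),((ASV58,ASV64),(ASV37,ASV5)))),(ASV10,(ASV2,((ASV75,ASV42),ASV1)))),(((ASV53,ASV19),((ASV31,ASV66),ASV72)),((ASV33,ASV44),((ASV9,ASV51),ASV30)))).
Branch lengths along that path: 2 + 6 + 1 + 5 + 7 + 1 + 7 + 8 + 4 = 41.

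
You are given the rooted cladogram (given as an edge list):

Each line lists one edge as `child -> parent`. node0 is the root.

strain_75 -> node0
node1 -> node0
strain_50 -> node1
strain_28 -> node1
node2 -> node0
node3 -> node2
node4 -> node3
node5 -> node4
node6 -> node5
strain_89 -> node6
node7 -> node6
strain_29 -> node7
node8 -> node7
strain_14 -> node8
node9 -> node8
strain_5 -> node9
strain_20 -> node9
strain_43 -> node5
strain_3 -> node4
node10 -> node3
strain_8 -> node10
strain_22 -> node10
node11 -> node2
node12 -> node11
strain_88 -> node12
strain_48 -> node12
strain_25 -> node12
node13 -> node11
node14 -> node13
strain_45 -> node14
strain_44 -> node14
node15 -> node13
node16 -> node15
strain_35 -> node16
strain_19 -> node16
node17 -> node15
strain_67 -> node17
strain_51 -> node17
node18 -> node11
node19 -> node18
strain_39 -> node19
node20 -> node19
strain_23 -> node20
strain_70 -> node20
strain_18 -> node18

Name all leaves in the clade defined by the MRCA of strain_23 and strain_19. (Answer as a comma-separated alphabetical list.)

strain_18, strain_19, strain_23, strain_25, strain_35, strain_39, strain_44, strain_45, strain_48, strain_51, strain_67, strain_70, strain_88

Tracing strain_23: it sits inside (strain_23,strain_70).
Tracing strain_19: it sits inside (strain_35,strain_19).
The smallest clade enclosing both is ((strain_88,strain_48,strain_25),((strain_45,strain_44),((strain_35,strain_19),(strain_67,strain_51))),((strain_39,(strain_23,strain_70)),strain_18)); the answer is its 13 terminal taxa in alphabetical order.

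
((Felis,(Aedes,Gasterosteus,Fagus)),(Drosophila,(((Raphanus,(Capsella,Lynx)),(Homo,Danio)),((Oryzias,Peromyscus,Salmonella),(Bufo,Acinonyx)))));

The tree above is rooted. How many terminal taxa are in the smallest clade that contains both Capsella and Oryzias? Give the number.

10

The MRCA of Capsella and Oryzias is the node subtending (((Raphanus,(Capsella,Lynx)),(Homo,Danio)),((Oryzias,Peromyscus,Salmonella),(Bufo,Acinonyx))).
That clade contains 10 terminal taxa: Acinonyx, Bufo, Capsella, Danio, Homo, Lynx, Oryzias, Peromyscus, Raphanus, Salmonella.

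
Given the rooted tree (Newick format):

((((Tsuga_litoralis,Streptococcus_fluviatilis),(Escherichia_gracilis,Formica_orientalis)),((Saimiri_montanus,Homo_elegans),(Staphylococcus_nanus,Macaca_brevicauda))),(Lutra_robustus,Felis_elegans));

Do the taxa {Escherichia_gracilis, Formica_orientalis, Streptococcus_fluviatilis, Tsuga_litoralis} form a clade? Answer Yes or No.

The most recent common ancestor of these taxa subtends ((Tsuga_litoralis,Streptococcus_fluviatilis),(Escherichia_gracilis,Formica_orientalis)).
That clade has exactly 4 tips — every listed taxon and nothing else — so the group is monophyletic.

Yes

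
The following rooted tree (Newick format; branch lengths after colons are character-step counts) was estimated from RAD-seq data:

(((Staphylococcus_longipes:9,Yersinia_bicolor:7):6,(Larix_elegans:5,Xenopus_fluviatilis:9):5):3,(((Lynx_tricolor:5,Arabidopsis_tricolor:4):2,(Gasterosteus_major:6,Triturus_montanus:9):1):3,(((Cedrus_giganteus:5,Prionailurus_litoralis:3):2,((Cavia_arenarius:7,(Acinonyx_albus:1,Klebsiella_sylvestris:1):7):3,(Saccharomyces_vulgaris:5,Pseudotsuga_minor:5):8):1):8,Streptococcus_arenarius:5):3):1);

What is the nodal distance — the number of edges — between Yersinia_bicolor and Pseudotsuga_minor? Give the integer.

The MRCA of Yersinia_bicolor and Pseudotsuga_minor is the root of the tree.
From Yersinia_bicolor up to that node: 3 branches. From Pseudotsuga_minor up to the same node: 6 branches. Total: 3 + 6 = 9.

9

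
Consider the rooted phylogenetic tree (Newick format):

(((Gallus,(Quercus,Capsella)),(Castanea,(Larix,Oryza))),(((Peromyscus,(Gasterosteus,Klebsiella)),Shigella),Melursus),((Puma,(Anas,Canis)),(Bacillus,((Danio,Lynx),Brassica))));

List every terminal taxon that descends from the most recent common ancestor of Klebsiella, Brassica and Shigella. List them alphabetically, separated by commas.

Tracing Klebsiella: it sits inside (Gasterosteus,Klebsiella).
Tracing Brassica: it sits inside ((Danio,Lynx),Brassica).
Tracing Shigella: it sits inside ((Peromyscus,(Gasterosteus,Klebsiella)),Shigella).
The smallest clade enclosing all 3 is the whole tree (their MRCA is the root), so the answer is all 18 tips in alphabetical order.

Anas, Bacillus, Brassica, Canis, Capsella, Castanea, Danio, Gallus, Gasterosteus, Klebsiella, Larix, Lynx, Melursus, Oryza, Peromyscus, Puma, Quercus, Shigella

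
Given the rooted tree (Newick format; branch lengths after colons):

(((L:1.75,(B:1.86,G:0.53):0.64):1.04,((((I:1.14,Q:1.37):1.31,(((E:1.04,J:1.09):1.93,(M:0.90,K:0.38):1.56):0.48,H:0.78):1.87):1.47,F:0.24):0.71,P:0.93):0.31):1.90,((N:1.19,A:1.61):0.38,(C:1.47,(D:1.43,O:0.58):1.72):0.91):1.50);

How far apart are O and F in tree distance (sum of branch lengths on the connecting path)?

The path runs O → … → MRCA → … → F; the MRCA is the root of the tree.
Branch lengths along that path: 0.58 + 1.72 + 0.91 + 1.50 + 1.90 + 0.31 + 0.71 + 0.24 = 7.87.

7.87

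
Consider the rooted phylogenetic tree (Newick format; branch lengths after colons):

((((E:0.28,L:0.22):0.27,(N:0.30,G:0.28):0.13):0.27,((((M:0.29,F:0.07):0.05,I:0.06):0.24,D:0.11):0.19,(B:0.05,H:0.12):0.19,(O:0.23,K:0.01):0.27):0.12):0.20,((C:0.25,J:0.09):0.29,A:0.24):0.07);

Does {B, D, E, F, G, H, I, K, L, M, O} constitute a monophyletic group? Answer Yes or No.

No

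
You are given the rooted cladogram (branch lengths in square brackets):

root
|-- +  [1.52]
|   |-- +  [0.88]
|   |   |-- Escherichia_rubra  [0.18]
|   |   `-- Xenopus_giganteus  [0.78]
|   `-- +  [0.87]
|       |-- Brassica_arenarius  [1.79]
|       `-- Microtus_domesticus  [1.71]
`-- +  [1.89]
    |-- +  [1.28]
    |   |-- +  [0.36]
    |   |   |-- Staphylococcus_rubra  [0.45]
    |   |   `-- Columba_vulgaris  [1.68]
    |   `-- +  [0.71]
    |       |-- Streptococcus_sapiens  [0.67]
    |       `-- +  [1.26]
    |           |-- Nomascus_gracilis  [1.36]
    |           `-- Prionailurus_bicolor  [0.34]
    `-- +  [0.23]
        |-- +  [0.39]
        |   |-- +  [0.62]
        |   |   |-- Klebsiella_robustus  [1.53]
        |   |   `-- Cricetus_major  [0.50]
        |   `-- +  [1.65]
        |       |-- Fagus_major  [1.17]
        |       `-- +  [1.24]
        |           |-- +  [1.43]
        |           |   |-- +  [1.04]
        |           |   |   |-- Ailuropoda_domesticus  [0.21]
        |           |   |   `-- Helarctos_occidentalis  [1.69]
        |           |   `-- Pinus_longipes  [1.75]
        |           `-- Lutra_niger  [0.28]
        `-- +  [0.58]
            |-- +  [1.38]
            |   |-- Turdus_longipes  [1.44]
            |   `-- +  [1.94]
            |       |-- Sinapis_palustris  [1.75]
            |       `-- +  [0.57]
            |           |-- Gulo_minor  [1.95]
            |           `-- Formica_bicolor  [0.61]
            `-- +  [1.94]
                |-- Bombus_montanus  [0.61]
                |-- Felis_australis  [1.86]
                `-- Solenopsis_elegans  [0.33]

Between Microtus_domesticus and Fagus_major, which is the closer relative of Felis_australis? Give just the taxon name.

Fagus_major

The MRCA of Felis_australis and Fagus_major subtends (((Klebsiella_robustus,Cricetus_major),(Fagus_major,(((Ailuropoda_domesticus,Helarctos_occidentalis),Pinus_longipes),Lutra_niger))),((Turdus_longipes,(Sinapis_palustris,(Gulo_minor,Formica_bicolor))),(Bombus_montanus,Felis_australis,Solenopsis_elegans))) (14 taxa).
The MRCA of Felis_australis and Microtus_domesticus is the root, subtending the entire tree (23 taxa).
The first is nested inside the second, so Felis_australis shares a more recent common ancestor with Fagus_major.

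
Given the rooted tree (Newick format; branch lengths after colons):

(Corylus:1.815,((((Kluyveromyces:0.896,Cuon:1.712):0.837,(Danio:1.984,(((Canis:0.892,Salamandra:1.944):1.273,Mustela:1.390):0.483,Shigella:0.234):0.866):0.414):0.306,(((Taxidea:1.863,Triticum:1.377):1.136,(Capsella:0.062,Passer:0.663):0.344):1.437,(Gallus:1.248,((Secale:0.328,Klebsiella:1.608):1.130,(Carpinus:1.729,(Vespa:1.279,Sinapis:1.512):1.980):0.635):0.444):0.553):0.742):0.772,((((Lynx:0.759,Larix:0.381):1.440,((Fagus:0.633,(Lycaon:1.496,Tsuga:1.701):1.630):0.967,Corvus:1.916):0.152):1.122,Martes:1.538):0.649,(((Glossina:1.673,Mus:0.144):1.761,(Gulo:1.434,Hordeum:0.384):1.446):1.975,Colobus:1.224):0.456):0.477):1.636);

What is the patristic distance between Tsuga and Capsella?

10.055

The path runs Tsuga → … → MRCA → … → Capsella; the MRCA is the node subtending ((((Kluyveromyces,Cuon),(Danio,(((Canis,Salamandra),Mustela),Shigella))),(((Taxidea,Triticum),(Capsella,Passer)),(Gallus,((Secale,Klebsiella),(Carpinus,(Vespa,Sinapis)))))),((((Lynx,Larix),((Fagus,(Lycaon,Tsuga)),Corvus)),Martes),(((Glossina,Mus),(Gulo,Hordeum)),Colobus))).
Branch lengths along that path: 1.701 + 1.630 + 0.967 + 0.152 + 1.122 + 0.649 + 0.477 + 0.772 + 0.742 + 1.437 + 0.344 + 0.062 = 10.055.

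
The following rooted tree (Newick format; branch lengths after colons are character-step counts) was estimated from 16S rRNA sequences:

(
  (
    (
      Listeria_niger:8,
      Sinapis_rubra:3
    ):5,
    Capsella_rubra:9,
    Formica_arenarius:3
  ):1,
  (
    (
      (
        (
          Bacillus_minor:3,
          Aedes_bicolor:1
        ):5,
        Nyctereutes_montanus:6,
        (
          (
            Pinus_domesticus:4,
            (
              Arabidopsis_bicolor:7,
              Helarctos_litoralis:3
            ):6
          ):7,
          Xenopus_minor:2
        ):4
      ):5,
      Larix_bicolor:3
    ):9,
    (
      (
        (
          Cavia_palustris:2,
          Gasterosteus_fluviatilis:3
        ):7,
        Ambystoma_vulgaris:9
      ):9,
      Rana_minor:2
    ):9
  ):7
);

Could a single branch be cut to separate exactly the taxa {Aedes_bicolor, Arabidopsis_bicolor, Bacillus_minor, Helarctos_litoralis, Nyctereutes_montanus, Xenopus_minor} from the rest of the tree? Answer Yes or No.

No

The MRCA of the listed taxa subtends ((Bacillus_minor,Aedes_bicolor),Nyctereutes_montanus,((Pinus_domesticus,(Arabidopsis_bicolor,Helarctos_litoralis)),Xenopus_minor)).
That clade also contains Pinus_domesticus, which is not in the proposed group, so the group is not monophyletic.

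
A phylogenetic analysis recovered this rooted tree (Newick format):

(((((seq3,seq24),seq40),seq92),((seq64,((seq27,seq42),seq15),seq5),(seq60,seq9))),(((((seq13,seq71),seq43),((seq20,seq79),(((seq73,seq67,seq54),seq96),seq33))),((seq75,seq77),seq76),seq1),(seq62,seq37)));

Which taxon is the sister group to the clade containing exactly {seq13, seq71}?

seq43

The clade containing exactly {seq13, seq71} attaches to the tree at the node subtending ((seq13,seq71),seq43).
The other lineage descending from that same node — the sister group — is the single tip seq43.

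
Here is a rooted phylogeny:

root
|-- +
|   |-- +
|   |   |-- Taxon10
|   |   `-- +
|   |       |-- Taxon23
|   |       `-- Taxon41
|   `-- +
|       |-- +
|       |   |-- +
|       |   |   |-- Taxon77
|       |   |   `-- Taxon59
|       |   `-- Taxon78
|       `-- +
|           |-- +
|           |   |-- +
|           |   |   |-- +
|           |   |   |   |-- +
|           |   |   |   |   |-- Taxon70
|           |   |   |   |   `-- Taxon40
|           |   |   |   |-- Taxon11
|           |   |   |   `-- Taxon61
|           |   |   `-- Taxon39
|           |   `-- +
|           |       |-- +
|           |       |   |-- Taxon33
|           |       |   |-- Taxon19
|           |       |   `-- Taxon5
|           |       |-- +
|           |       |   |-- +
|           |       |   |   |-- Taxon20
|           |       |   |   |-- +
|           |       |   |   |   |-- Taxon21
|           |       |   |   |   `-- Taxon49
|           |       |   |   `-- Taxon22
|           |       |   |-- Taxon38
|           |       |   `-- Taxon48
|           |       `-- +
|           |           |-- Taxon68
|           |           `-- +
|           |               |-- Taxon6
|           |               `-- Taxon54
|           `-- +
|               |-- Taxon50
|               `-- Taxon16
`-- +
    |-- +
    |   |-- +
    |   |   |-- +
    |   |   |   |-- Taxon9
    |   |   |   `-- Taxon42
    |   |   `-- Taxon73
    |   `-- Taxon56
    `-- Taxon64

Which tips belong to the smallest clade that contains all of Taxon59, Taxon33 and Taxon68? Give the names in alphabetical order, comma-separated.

Tracing Taxon59: it sits inside (Taxon77,Taxon59).
Tracing Taxon33: it sits inside (Taxon33,Taxon19,Taxon5).
Tracing Taxon68: it sits inside (Taxon68,(Taxon6,Taxon54)).
The smallest clade enclosing all 3 is (((Taxon77,Taxon59),Taxon78),(((((Taxon70,Taxon40),Taxon11,Taxon61),Taxon39),((Taxon33,Taxon19,Taxon5),((Taxon20,(Taxon21,Taxon49),Taxon22),Taxon38,Taxon48),(Taxon68,(Taxon6,Taxon54)))),(Taxon50,Taxon16))); the answer is its 22 terminal taxa in alphabetical order.

Taxon11, Taxon16, Taxon19, Taxon20, Taxon21, Taxon22, Taxon33, Taxon38, Taxon39, Taxon40, Taxon48, Taxon49, Taxon5, Taxon50, Taxon54, Taxon59, Taxon6, Taxon61, Taxon68, Taxon70, Taxon77, Taxon78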